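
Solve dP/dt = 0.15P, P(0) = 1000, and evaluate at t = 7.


The ODE dP/dt = 0.15P has solution P(t) = P(0)e^(0.15t).
Substitute P(0) = 1000 and t = 7: P(7) = 1000 e^(1.05) ≈ 2858.


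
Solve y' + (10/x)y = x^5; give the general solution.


P(x) = 10/x ⇒ μ = x^10.
(x^10 y)' = x^15 ⇒ x^10 y = x^16/(16) + C.
Solve for y: y = (1/16)x^6 + C/x^10.


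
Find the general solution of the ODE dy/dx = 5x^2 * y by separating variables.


Separate variables: dy/y = 5x^2 dx.
Integrate: ln|y| = (5/3)x^3 + C₀.
Exponentiate: y = Ce^((5/3)x^3).


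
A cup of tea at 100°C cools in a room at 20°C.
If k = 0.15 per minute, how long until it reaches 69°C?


From T(t) = T_a + (T₀ - T_a)e^(-kt), set T(t) = 69:
(69 - 20) / (100 - 20) = e^(-0.15t), so t = -ln(0.613)/0.15 ≈ 3.3 minutes.


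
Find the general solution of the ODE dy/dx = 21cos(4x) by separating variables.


g(y) = 1, so integrate directly: y = ∫ 21cos(4x) dx = (21/4)sin(4x) + C.


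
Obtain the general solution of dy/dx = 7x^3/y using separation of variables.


Separate variables: y dy = 7x^3 dx.
Integrate both sides: y²/2 = (7/4)x^4 + C₀.
Multiply by 2: y² = (7/2)x^4 + C.


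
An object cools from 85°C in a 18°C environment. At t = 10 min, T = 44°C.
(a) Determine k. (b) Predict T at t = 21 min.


Newton's law: T(t) = T_a + (T₀ - T_a)e^(-kt).
(a) Use T(10) = 44: (44 - 18)/(85 - 18) = e^(-k·10), so k = -ln(0.388)/10 ≈ 0.0947.
(b) Apply k to t = 21: T(21) = 18 + (67)e^(-1.988) ≈ 27.2°C.


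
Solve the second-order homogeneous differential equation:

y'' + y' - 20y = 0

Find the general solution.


Characteristic equation: r² + r - 20 = 0.
Factor: (r - 4)(r + 5) = 0 ⇒ r = 4, -5 (distinct real).
General solution: y = C₁e^(4x) + C₂e^(-5x).


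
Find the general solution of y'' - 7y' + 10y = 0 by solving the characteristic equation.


Characteristic equation: r² - 7r + 10 = 0.
Factor: (r - 5)(r - 2) = 0 ⇒ r = 5, 2 (distinct real).
General solution: y = C₁e^(5x) + C₂e^(2x).


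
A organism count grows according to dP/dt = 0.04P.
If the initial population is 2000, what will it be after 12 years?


The ODE dP/dt = 0.04P has solution P(t) = P(0)e^(0.04t).
Substitute P(0) = 2000 and t = 12: P(12) = 2000 e^(0.48) ≈ 3232.


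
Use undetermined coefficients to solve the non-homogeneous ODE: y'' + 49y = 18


Homogeneous part: r² + 49 = 0 ⇒ r = ±7i, so y_h = C₁cos(7x) + C₂sin(7x).
Try constant y_p = A; plug in: 49A = 18 ⇒ A = 18/49.
General solution: y = C₁cos(7x) + C₂sin(7x) + 18/49.


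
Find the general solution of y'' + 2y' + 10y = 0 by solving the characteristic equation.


Characteristic equation: r² + 2r + 10 = 0.
Discriminant is negative; roots r = -1 ± 3i (complex conjugate pair).
General solution uses e^(α x)(C₁ cos(β x) + C₂ sin(β x)): y = e^(-x)(C₁cos(3x) + C₂sin(3x)).


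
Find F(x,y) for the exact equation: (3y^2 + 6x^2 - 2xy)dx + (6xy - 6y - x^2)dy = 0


Check exactness: ∂M/∂y = 6y - 2x and ∂N/∂x = 6y - 2x; equal, so the equation is exact.
Integrate M with respect to x (treating y as constant): ∫M dx = 3xy^2 + 2x^3 - x^2y + h(y).
Differentiate w.r.t. y and set equal to N: the x-dependent terms already match, leaving h'(y) = -6y. Integrate: h(y) = -3y^2.
So F(x,y) = 3xy^2 + 2x^3 - 3y^2 - x^2y.
General solution: 3xy^2 + 2x^3 - 3y^2 - x^2y = C.


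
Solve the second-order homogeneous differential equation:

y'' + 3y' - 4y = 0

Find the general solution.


Characteristic equation: r² + 3r - 4 = 0.
Factor: (r - 1)(r + 4) = 0 ⇒ r = 1, -4 (distinct real).
General solution: y = C₁e^(x) + C₂e^(-4x).


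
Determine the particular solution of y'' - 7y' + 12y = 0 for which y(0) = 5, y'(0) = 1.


Characteristic roots of r² - 7r + 12 = 0 are 4, 3.
General solution y = c₁ e^(4x) + c₂ e^(3x).
Apply y(0) = 5: c₁ + c₂ = 5. Apply y'(0) = 1: 4 c₁ + 3 c₂ = 1.
Solve: c₁ = -14, c₂ = 19.
Particular solution: y = -14e^(4x) + 19e^(3x).


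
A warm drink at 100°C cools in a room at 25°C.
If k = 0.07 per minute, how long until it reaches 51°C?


From T(t) = T_a + (T₀ - T_a)e^(-kt), set T(t) = 51:
(51 - 25) / (100 - 25) = e^(-0.07t), so t = -ln(0.347)/0.07 ≈ 15.1 minutes.


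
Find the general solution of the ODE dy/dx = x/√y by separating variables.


Separate: √y dy = x dx.
Integrate: (2/3)y^(3/2) = (1/2)x² + C.


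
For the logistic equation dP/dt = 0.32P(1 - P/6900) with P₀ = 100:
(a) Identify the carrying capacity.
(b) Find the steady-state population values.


Logistic ODE dP/dt = 0.32P(1 - P/6900) has equilibria where dP/dt = 0, i.e. P = 0 or P = 6900.
The coefficient (1 - P/K) = 0 when P = K, identifying K = 6900 as the carrying capacity.
(a) K = 6900; (b) equilibria P = 0 and P = 6900.


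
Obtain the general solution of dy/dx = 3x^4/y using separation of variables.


Separate variables: y dy = 3x^4 dx.
Integrate both sides: y²/2 = (3/5)x^5 + C₀.
Multiply by 2: y² = (6/5)x^5 + C.


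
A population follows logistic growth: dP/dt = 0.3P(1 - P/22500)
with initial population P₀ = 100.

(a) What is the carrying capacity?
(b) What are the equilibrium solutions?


Logistic ODE dP/dt = 0.3P(1 - P/22500) has equilibria where dP/dt = 0, i.e. P = 0 or P = 22500.
The coefficient (1 - P/K) = 0 when P = K, identifying K = 22500 as the carrying capacity.
(a) K = 22500; (b) equilibria P = 0 and P = 22500.


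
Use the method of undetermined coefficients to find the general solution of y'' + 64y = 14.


Homogeneous part: r² + 64 = 0 ⇒ r = ±8i, so y_h = C₁cos(8x) + C₂sin(8x).
Try constant y_p = A; plug in: 64A = 14 ⇒ A = 7/32.
General solution: y = C₁cos(8x) + C₂sin(8x) + 7/32.


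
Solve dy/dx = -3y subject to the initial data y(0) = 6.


General solution of y' = -3y is y = Ce^(-3x).
Apply y(0) = 6: C = 6.
Particular solution: y = 6e^(-3x).


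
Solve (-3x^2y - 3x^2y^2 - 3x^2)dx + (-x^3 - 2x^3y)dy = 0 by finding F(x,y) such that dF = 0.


Check exactness: ∂M/∂y = -3x^2 - 6x^2y and ∂N/∂x = -3x^2 - 6x^2y; equal, so the equation is exact.
Integrate M with respect to x (treating y as constant): ∫M dx = -x^3y - x^3y^2 - x^3 + h(y).
Differentiate w.r.t. y and set equal to N: all terms match, so h'(y) = 0 and h is a constant absorbed into C.
General solution: -x^3y - x^3y^2 - x^3 = C.


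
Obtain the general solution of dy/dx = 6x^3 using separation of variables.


Integrate both sides with respect to x: y = ∫ 6x^3 dx = (3/2)x^4 + C.


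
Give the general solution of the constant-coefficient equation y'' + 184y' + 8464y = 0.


Characteristic equation: r² + 184r + 8464 = 0, i.e. (r + 92)² = 0.
Repeated root r = -92; include an x factor for the second linearly independent solution.
General solution: y = (C₁ + C₂x)e^(-92x).


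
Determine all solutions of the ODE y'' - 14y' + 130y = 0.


Characteristic equation: r² - 14r + 130 = 0.
Discriminant is negative; roots r = 7 ± 9i (complex conjugate pair).
General solution uses e^(α x)(C₁ cos(β x) + C₂ sin(β x)): y = e^(7x)(C₁cos(9x) + C₂sin(9x)).


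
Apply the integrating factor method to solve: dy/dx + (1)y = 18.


P(x) = 1, Q(x) = 18; integrating factor μ = e^(x).
(μ y)' = 18e^(x) ⇒ μ y = 18e^(x) + C.
Divide by μ: y = 18 + Ce^(-x).


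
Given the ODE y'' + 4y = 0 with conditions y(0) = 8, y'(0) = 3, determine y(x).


Characteristic roots of r² + 4 = 0 are ±2i, so y = C₁cos(2x) + C₂sin(2x).
Apply y(0) = 8: C₁ = 8. Differentiate and apply y'(0) = 3: 2·C₂ = 3, so C₂ = 3/2.
Particular solution: y = 8cos(2x) + (3/2)sin(2x).


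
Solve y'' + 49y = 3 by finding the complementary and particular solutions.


Homogeneous part: r² + 49 = 0 ⇒ r = ±7i, so y_h = C₁cos(7x) + C₂sin(7x).
Try constant y_p = A; plug in: 49A = 3 ⇒ A = 3/49.
General solution: y = C₁cos(7x) + C₂sin(7x) + 3/49.


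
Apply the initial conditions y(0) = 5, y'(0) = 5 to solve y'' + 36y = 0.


Characteristic roots of r² + 36 = 0 are ±6i, so y = C₁cos(6x) + C₂sin(6x).
Apply y(0) = 5: C₁ = 5. Differentiate and apply y'(0) = 5: 6·C₂ = 5, so C₂ = 5/6.
Particular solution: y = 5cos(6x) + (5/6)sin(6x).


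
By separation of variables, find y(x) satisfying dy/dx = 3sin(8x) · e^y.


Separate: e^(-y) dy = 3sin(8x) dx.
Integrate: -e^(-y) = -(3/8)cos(8x) + C₀.
Rearrange: e^(-y) = (3/8)cos(8x) + C.


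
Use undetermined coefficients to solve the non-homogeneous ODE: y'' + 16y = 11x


Homogeneous: r² + 16 = 0 ⇒ r = ±4i, y_h = C₁cos(4x) + C₂sin(4x).
Polynomial forcing; try y_p = Ax + B. Then y_p'' + 16 y_p = 16(Ax + B) = 11x, so B = 0 and A = 11/16.
General solution: y = C₁cos(4x) + C₂sin(4x) + (11/16)x.


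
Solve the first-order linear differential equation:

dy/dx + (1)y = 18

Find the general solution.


P(x) = 1, Q(x) = 18; integrating factor μ = e^(x).
(μ y)' = 18e^(x) ⇒ μ y = 18e^(x) + C.
Divide by μ: y = 18 + Ce^(-x).


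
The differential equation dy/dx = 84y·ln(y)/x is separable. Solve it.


Separate: dy/[y ln(y)] = 84 dx/x.
Substitute u = ln(y): du/u = 84 dx/x.
Integrate: ln|ln(y)| = 84ln|x| + C₀, hence ln(y) = C·x^84.


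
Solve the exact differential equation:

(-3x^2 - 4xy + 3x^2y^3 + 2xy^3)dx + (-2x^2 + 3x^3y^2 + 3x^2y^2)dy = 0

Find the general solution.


Check exactness: ∂M/∂y = -4x + 9x^2y^2 + 6xy^2 and ∂N/∂x = -4x + 9x^2y^2 + 6xy^2; equal, so the equation is exact.
Integrate M with respect to x (treating y as constant): ∫M dx = -x^3 - 2x^2y + x^3y^3 + x^2y^3 + h(y).
Differentiate w.r.t. y and set equal to N: all terms match, so h'(y) = 0 and h is a constant absorbed into C.
General solution: -x^3 - 2x^2y + x^3y^3 + x^2y^3 = C.


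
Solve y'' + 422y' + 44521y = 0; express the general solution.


Characteristic equation: r² + 422r + 44521 = 0, i.e. (r + 211)² = 0.
Repeated root r = -211; include an x factor for the second linearly independent solution.
General solution: y = (C₁ + C₂x)e^(-211x).


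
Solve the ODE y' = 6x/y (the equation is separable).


Separate variables: y dy = 6x dx.
Integrate both sides: y²/2 = 3x^2 + C₀.
Multiply by 2: y² = 6x^2 + C.


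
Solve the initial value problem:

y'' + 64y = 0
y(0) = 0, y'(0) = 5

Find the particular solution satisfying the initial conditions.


Characteristic roots of r² + 64 = 0 are ±8i, so y = C₁cos(8x) + C₂sin(8x).
Apply y(0) = 0: C₁ = 0. Differentiate and apply y'(0) = 5: 8·C₂ = 5, so C₂ = 5/8.
Particular solution: y = (5/8)sin(8x).


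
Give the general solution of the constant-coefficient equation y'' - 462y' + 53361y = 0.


Characteristic equation: r² - 462r + 53361 = 0, i.e. (r - 231)² = 0.
Repeated root r = 231; include an x factor for the second linearly independent solution.
General solution: y = (C₁ + C₂x)e^(231x).


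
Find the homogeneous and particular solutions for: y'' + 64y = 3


Homogeneous part: r² + 64 = 0 ⇒ r = ±8i, so y_h = C₁cos(8x) + C₂sin(8x).
Try constant y_p = A; plug in: 64A = 3 ⇒ A = 3/64.
General solution: y = C₁cos(8x) + C₂sin(8x) + 3/64.


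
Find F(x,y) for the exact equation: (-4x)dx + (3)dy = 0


Check exactness: ∂M/∂y = 0 and ∂N/∂x = 0; equal, so the equation is exact.
Integrate M with respect to x (treating y as constant): ∫M dx = -2x^2 + h(y).
Differentiate w.r.t. y and set equal to N: the x-dependent terms already match, leaving h'(y) = 3. Integrate: h(y) = 3y.
So F(x,y) = 3y - 2x^2.
General solution: 3y - 2x^2 = C.


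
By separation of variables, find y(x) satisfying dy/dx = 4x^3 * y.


Separate variables: dy/y = 4x^3 dx.
Integrate: ln|y| = x^4 + C₀.
Exponentiate: y = Ce^(x^4).


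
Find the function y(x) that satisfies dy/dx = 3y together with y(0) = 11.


General solution of y' = 3y is y = Ce^(3x).
Apply y(0) = 11: C = 11.
Particular solution: y = 11e^(3x).


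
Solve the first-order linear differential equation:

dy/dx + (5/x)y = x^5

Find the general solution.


P(x) = 5/x ⇒ μ = x^5.
(x^5 y)' = x^5·x^5 = x^10.
Integrate: x^5 y = x^11/(11) + C.
Solve for y: y = (1/11)x^6 + C/x^5.


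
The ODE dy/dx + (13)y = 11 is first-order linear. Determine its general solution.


P(x) = 13, Q(x) = 11; integrating factor μ = e^(13x).
(μ y)' = 11e^(13x) ⇒ μ y = (11/13)e^(13x) + C.
Divide by μ: y = 11/13 + Ce^(-13x).


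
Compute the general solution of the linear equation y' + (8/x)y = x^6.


P(x) = 8/x ⇒ μ = x^8.
(x^8 y)' = x^8·x^6 = x^14.
Integrate: x^8 y = x^15/(15) + C.
Solve for y: y = (1/15)x^7 + C/x^8.


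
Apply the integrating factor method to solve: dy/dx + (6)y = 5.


P(x) = 6, Q(x) = 5; integrating factor μ = e^(6x).
(μ y)' = 5e^(6x) ⇒ μ y = (5/6)e^(6x) + C.
Divide by μ: y = 5/6 + Ce^(-6x).


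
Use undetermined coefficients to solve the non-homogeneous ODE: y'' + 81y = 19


Homogeneous part: r² + 81 = 0 ⇒ r = ±9i, so y_h = C₁cos(9x) + C₂sin(9x).
Try constant y_p = A; plug in: 81A = 19 ⇒ A = 19/81.
General solution: y = C₁cos(9x) + C₂sin(9x) + 19/81.


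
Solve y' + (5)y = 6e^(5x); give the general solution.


P(x) = 5 ⇒ μ = e^(5x).
(μ y)' = 6e^(10x) ⇒ μ y = (6/10)e^(10x) + C.
Divide by μ: y = (3/5)e^(5x) + Ce^(-5x).


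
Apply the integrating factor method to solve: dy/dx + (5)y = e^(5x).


P(x) = 5 ⇒ μ = e^(5x).
(μ y)' = e^(10x) ⇒ μ y = (1/10)e^(10x) + C.
Divide by μ: y = (1/10)e^(5x) + Ce^(-5x).


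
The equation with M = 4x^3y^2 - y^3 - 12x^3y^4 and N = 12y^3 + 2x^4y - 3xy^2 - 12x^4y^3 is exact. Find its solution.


Check exactness: ∂M/∂y = 8x^3y - 3y^2 - 48x^3y^3 and ∂N/∂x = 8x^3y - 3y^2 - 48x^3y^3; equal, so the equation is exact.
Integrate M with respect to x (treating y as constant): ∫M dx = x^4y^2 - xy^3 - 3x^4y^4 + h(y).
Differentiate w.r.t. y and set equal to N: the x-dependent terms already match, leaving h'(y) = 12y^3. Integrate: h(y) = 3y^4.
So F(x,y) = 3y^4 + x^4y^2 - xy^3 - 3x^4y^4.
General solution: 3y^4 + x^4y^2 - xy^3 - 3x^4y^4 = C.


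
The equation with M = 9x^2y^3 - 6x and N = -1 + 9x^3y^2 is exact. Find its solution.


Check exactness: ∂M/∂y = 27x^2y^2 and ∂N/∂x = 27x^2y^2; equal, so the equation is exact.
Integrate M with respect to x (treating y as constant): ∫M dx = 3x^3y^3 - 3x^2 + h(y).
Differentiate w.r.t. y and set equal to N: the x-dependent terms already match, leaving h'(y) = -1. Integrate: h(y) = -y.
So F(x,y) = -y + 3x^3y^3 - 3x^2.
General solution: -y + 3x^3y^3 - 3x^2 = C.


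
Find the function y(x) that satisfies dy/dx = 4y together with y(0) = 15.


General solution of y' = 4y is y = Ce^(4x).
Apply y(0) = 15: C = 15.
Particular solution: y = 15e^(4x).


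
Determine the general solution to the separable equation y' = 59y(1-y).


Separate: dy/[y(1-y)] = 59 dx.
Partial fractions: 1/[y(1-y)] = 1/y + 1/(1-y).
Integrate: ln|y/(1-y)| = 59x + C₀.
Solve for y: y = 1/(1 + Ce^(-59x)).


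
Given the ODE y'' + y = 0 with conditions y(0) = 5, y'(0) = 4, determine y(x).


Characteristic roots of r² + 1 = 0 are ±1i, so y = C₁cos(x) + C₂sin(x).
Apply y(0) = 5: C₁ = 5. Differentiate and apply y'(0) = 4: 1·C₂ = 4, so C₂ = 4.
Particular solution: y = 5cos(x) + 4sin(x).


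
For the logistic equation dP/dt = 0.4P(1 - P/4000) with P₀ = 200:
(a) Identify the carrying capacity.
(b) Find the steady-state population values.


Logistic ODE dP/dt = 0.4P(1 - P/4000) has equilibria where dP/dt = 0, i.e. P = 0 or P = 4000.
The coefficient (1 - P/K) = 0 when P = K, identifying K = 4000 as the carrying capacity.
(a) K = 4000; (b) equilibria P = 0 and P = 4000.


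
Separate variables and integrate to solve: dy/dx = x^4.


Integrate both sides with respect to x: y = ∫ x^4 dx = (1/5)x^5 + C.


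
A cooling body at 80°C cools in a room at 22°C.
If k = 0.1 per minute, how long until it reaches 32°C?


From T(t) = T_a + (T₀ - T_a)e^(-kt), set T(t) = 32:
(32 - 22) / (80 - 22) = e^(-0.1t), so t = -ln(0.172)/0.1 ≈ 17.6 minutes.


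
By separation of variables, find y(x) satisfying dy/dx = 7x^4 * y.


Separate variables: dy/y = 7x^4 dx.
Integrate: ln|y| = (7/5)x^5 + C₀.
Exponentiate: y = Ce^((7/5)x^5).


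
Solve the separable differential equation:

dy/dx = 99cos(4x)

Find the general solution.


g(y) = 1, so integrate directly: y = ∫ 99cos(4x) dx = (99/4)sin(4x) + C.


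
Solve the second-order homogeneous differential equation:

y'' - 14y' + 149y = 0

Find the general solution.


Characteristic equation: r² - 14r + 149 = 0.
Discriminant is negative; roots r = 7 ± 10i (complex conjugate pair).
General solution uses e^(α x)(C₁ cos(β x) + C₂ sin(β x)): y = e^(7x)(C₁cos(10x) + C₂sin(10x)).


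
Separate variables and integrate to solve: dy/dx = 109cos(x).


g(y) = 1, so integrate directly: y = ∫ 109cos(x) dx = 109sin(x) + C.


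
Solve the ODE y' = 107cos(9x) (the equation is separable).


g(y) = 1, so integrate directly: y = ∫ 107cos(9x) dx = (107/9)sin(9x) + C.


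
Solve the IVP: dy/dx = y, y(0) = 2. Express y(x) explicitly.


General solution of y' = y is y = Ce^(x).
Apply y(0) = 2: C = 2.
Particular solution: y = 2e^(x).


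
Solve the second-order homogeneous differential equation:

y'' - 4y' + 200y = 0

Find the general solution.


Characteristic equation: r² - 4r + 200 = 0.
Discriminant is negative; roots r = 2 ± 14i (complex conjugate pair).
General solution uses e^(α x)(C₁ cos(β x) + C₂ sin(β x)): y = e^(2x)(C₁cos(14x) + C₂sin(14x)).


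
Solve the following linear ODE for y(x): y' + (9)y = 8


P(x) = 9, Q(x) = 8; integrating factor μ = e^(9x).
(μ y)' = 8e^(9x) ⇒ μ y = (8/9)e^(9x) + C.
Divide by μ: y = 8/9 + Ce^(-9x).


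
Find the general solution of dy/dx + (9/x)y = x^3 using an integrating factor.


P(x) = 9/x ⇒ μ = x^9.
(x^9 y)' = x^12 ⇒ x^9 y = x^13/(13) + C.
Solve for y: y = (1/13)x^4 + C/x^9.


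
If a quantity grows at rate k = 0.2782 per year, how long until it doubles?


Exponential growth: P(t) = P₀ e^(0.2782t). Set P(t)/P₀ = 2: e^(0.2782t) = 2.
Solve: t = ln(2)/0.2782 ≈ 2.49 years.


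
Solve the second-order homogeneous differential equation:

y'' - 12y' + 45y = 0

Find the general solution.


Characteristic equation: r² - 12r + 45 = 0.
Discriminant is negative; roots r = 6 ± 3i (complex conjugate pair).
General solution uses e^(α x)(C₁ cos(β x) + C₂ sin(β x)): y = e^(6x)(C₁cos(3x) + C₂sin(3x)).


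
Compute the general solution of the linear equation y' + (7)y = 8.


P(x) = 7, Q(x) = 8; integrating factor μ = e^(7x).
(μ y)' = 8e^(7x) ⇒ μ y = (8/7)e^(7x) + C.
Divide by μ: y = 8/7 + Ce^(-7x).


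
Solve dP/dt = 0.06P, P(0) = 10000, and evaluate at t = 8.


The ODE dP/dt = 0.06P has solution P(t) = P(0)e^(0.06t).
Substitute P(0) = 10000 and t = 8: P(8) = 10000 e^(0.48) ≈ 16161.


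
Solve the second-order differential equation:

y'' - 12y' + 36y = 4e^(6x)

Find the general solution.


Characteristic polynomial (r - 6)² = 0; repeated root r = 6.
y_h = (C₁ + C₂x)e^(6x). Forcing matches the repeated root (resonance), so try y_p = Ax² e^(6x).
Substitute and solve for A: 2A = 4, so A = 2.
General solution: y = (C₁ + C₂x + 2x²)e^(6x).


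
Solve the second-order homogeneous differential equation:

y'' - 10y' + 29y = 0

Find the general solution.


Characteristic equation: r² - 10r + 29 = 0.
Discriminant is negative; roots r = 5 ± 2i (complex conjugate pair).
General solution uses e^(α x)(C₁ cos(β x) + C₂ sin(β x)): y = e^(5x)(C₁cos(2x) + C₂sin(2x)).


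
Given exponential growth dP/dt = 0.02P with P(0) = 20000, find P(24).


The ODE dP/dt = 0.02P has solution P(t) = P(0)e^(0.02t).
Substitute P(0) = 20000 and t = 24: P(24) = 20000 e^(0.48) ≈ 32321.


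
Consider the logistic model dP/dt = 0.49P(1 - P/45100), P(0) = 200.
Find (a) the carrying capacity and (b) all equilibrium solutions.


Logistic ODE dP/dt = 0.49P(1 - P/45100) has equilibria where dP/dt = 0, i.e. P = 0 or P = 45100.
The coefficient (1 - P/K) = 0 when P = K, identifying K = 45100 as the carrying capacity.
(a) K = 45100; (b) equilibria P = 0 and P = 45100.


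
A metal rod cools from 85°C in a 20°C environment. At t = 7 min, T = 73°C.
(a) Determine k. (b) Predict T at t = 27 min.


Newton's law: T(t) = T_a + (T₀ - T_a)e^(-kt).
(a) Use T(7) = 73: (73 - 20)/(85 - 20) = e^(-k·7), so k = -ln(0.815)/7 ≈ 0.0292.
(b) Apply k to t = 27: T(27) = 20 + (65)e^(-0.787) ≈ 49.6°C.


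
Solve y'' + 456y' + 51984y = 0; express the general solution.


Characteristic equation: r² + 456r + 51984 = 0, i.e. (r + 228)² = 0.
Repeated root r = -228; include an x factor for the second linearly independent solution.
General solution: y = (C₁ + C₂x)e^(-228x).


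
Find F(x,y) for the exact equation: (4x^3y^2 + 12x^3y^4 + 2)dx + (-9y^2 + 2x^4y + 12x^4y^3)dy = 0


Check exactness: ∂M/∂y = 8x^3y + 48x^3y^3 and ∂N/∂x = 8x^3y + 48x^3y^3; equal, so the equation is exact.
Integrate M with respect to x (treating y as constant): ∫M dx = x^4y^2 + 3x^4y^4 + 2x + h(y).
Differentiate w.r.t. y and set equal to N: the x-dependent terms already match, leaving h'(y) = -9y^2. Integrate: h(y) = -3y^3.
So F(x,y) = -3y^3 + x^4y^2 + 3x^4y^4 + 2x.
General solution: -3y^3 + x^4y^2 + 3x^4y^4 + 2x = C.


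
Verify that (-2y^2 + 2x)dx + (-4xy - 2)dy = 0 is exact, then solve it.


Check exactness: ∂M/∂y = -4y and ∂N/∂x = -4y; equal, so the equation is exact.
Integrate M with respect to x (treating y as constant): ∫M dx = -2xy^2 + x^2 + h(y).
Differentiate w.r.t. y and set equal to N: the x-dependent terms already match, leaving h'(y) = -2. Integrate: h(y) = -2y.
So F(x,y) = -2xy^2 + x^2 - 2y.
General solution: -2xy^2 + x^2 - 2y = C.


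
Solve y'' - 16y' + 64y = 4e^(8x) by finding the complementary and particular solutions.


Characteristic polynomial (r - 8)² = 0; repeated root r = 8.
y_h = (C₁ + C₂x)e^(8x). Forcing matches the repeated root (resonance), so try y_p = Ax² e^(8x).
Substitute and solve for A: 2A = 4, so A = 2.
General solution: y = (C₁ + C₂x + 2x²)e^(8x).


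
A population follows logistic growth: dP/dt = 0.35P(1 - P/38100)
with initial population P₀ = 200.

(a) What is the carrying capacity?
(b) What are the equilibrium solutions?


Logistic ODE dP/dt = 0.35P(1 - P/38100) has equilibria where dP/dt = 0, i.e. P = 0 or P = 38100.
The coefficient (1 - P/K) = 0 when P = K, identifying K = 38100 as the carrying capacity.
(a) K = 38100; (b) equilibria P = 0 and P = 38100.


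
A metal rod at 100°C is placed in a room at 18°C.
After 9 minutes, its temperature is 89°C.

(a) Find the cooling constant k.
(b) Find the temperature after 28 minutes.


Newton's law: T(t) = T_a + (T₀ - T_a)e^(-kt).
(a) Use T(9) = 89: (89 - 18)/(100 - 18) = e^(-k·9), so k = -ln(0.866)/9 ≈ 0.0160.
(b) Apply k to t = 28: T(28) = 18 + (82)e^(-0.448) ≈ 70.4°C.


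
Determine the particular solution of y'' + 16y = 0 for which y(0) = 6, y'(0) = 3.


Characteristic roots of r² + 16 = 0 are ±4i, so y = C₁cos(4x) + C₂sin(4x).
Apply y(0) = 6: C₁ = 6. Differentiate and apply y'(0) = 3: 4·C₂ = 3, so C₂ = 3/4.
Particular solution: y = 6cos(4x) + (3/4)sin(4x).


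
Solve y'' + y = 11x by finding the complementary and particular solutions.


Homogeneous: r² + 1 = 0 ⇒ r = ±1i, y_h = C₁cos(x) + C₂sin(x).
Polynomial forcing; try y_p = Ax + B. Then y_p'' + 1 y_p = 1(Ax + B) = 11x, so B = 0 and A = 11.
General solution: y = C₁cos(x) + C₂sin(x) + 11x.


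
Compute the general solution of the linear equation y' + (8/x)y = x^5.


P(x) = 8/x ⇒ μ = x^8.
(x^8 y)' = x^13 ⇒ x^8 y = x^14/(14) + C.
Solve for y: y = (1/14)x^6 + C/x^8.


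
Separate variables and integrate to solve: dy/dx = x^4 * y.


Separate variables: dy/y = x^4 dx.
Integrate: ln|y| = (1/5)x^5 + C₀.
Exponentiate: y = Ce^((1/5)x^5).


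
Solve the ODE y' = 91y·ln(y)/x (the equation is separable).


Separate: dy/[y ln(y)] = 91 dx/x.
Substitute u = ln(y): du/u = 91 dx/x.
Integrate: ln|ln(y)| = 91ln|x| + C₀, hence ln(y) = C·x^91.


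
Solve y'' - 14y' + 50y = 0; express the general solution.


Characteristic equation: r² - 14r + 50 = 0.
Discriminant is negative; roots r = 7 ± 1i (complex conjugate pair).
General solution uses e^(α x)(C₁ cos(β x) + C₂ sin(β x)): y = e^(7x)(C₁cos(x) + C₂sin(x)).


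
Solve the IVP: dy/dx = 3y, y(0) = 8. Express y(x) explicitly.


General solution of y' = 3y is y = Ce^(3x).
Apply y(0) = 8: C = 8.
Particular solution: y = 8e^(3x).


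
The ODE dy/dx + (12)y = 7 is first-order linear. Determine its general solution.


P(x) = 12, Q(x) = 7; integrating factor μ = e^(12x).
(μ y)' = 7e^(12x) ⇒ μ y = (7/12)e^(12x) + C.
Divide by μ: y = 7/12 + Ce^(-12x).


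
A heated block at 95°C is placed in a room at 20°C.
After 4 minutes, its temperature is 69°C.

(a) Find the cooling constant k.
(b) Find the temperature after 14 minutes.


Newton's law: T(t) = T_a + (T₀ - T_a)e^(-kt).
(a) Use T(4) = 69: (69 - 20)/(95 - 20) = e^(-k·4), so k = -ln(0.653)/4 ≈ 0.1064.
(b) Apply k to t = 14: T(14) = 20 + (75)e^(-1.490) ≈ 36.9°C.


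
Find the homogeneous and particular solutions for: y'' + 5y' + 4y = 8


Characteristic roots of r² + 5r + 4 = 0 are -1, -4.
y_h = C₁e^(-x) + C₂e^(-4x).
Constant forcing; try y_p = A. Then 4A = 8 ⇒ A = 2.
General solution: y = C₁e^(-x) + C₂e^(-4x) + 2.


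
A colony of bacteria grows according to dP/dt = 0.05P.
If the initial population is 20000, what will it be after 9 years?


The ODE dP/dt = 0.05P has solution P(t) = P(0)e^(0.05t).
Substitute P(0) = 20000 and t = 9: P(9) = 20000 e^(0.45) ≈ 31366.


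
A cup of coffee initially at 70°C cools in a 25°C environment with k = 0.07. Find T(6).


Newton's law: dT/dt = -k(T - T_a) has solution T(t) = T_a + (T₀ - T_a)e^(-kt).
Plug in T_a = 25, T₀ = 70, k = 0.07, t = 6: T(6) = 25 + (45)e^(-0.42) ≈ 54.6°C.


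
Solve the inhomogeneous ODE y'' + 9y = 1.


Homogeneous part: r² + 9 = 0 ⇒ r = ±3i, so y_h = C₁cos(3x) + C₂sin(3x).
Try constant y_p = A; plug in: 9A = 1 ⇒ A = 1/9.
General solution: y = C₁cos(3x) + C₂sin(3x) + 1/9.


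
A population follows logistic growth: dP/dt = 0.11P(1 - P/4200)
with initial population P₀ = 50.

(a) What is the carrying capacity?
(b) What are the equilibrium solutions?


Logistic ODE dP/dt = 0.11P(1 - P/4200) has equilibria where dP/dt = 0, i.e. P = 0 or P = 4200.
The coefficient (1 - P/K) = 0 when P = K, identifying K = 4200 as the carrying capacity.
(a) K = 4200; (b) equilibria P = 0 and P = 4200.


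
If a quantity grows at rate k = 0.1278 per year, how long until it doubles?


Exponential growth: P(t) = P₀ e^(0.1278t). Set P(t)/P₀ = 2: e^(0.1278t) = 2.
Solve: t = ln(2)/0.1278 ≈ 5.42 years.


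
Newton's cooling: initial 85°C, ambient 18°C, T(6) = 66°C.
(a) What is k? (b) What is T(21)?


Newton's law: T(t) = T_a + (T₀ - T_a)e^(-kt).
(a) Use T(6) = 66: (66 - 18)/(85 - 18) = e^(-k·6), so k = -ln(0.716)/6 ≈ 0.0556.
(b) Apply k to t = 21: T(21) = 18 + (67)e^(-1.167) ≈ 38.9°C.


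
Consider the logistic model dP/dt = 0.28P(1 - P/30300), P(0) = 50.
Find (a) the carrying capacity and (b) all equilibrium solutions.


Logistic ODE dP/dt = 0.28P(1 - P/30300) has equilibria where dP/dt = 0, i.e. P = 0 or P = 30300.
The coefficient (1 - P/K) = 0 when P = K, identifying K = 30300 as the carrying capacity.
(a) K = 30300; (b) equilibria P = 0 and P = 30300.


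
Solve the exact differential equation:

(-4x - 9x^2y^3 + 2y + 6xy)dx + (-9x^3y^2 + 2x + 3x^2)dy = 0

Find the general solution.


Check exactness: ∂M/∂y = -27x^2y^2 + 2 + 6x and ∂N/∂x = -27x^2y^2 + 2 + 6x; equal, so the equation is exact.
Integrate M with respect to x (treating y as constant): ∫M dx = -2x^2 - 3x^3y^3 + 2xy + 3x^2y + h(y).
Differentiate w.r.t. y and set equal to N: all terms match, so h'(y) = 0 and h is a constant absorbed into C.
General solution: -2x^2 - 3x^3y^3 + 2xy + 3x^2y = C.


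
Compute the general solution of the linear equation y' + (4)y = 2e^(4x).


P(x) = 4 ⇒ μ = e^(4x).
(μ y)' = 2e^(8x) ⇒ μ y = (2/8)e^(8x) + C.
Divide by μ: y = (1/4)e^(4x) + Ce^(-4x).


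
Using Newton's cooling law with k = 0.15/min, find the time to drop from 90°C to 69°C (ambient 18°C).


From T(t) = T_a + (T₀ - T_a)e^(-kt), set T(t) = 69:
(69 - 18) / (90 - 18) = e^(-0.15t), so t = -ln(0.708)/0.15 ≈ 2.3 minutes.


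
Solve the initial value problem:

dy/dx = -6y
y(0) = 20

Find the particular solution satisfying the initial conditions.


General solution of y' = -6y is y = Ce^(-6x).
Apply y(0) = 20: C = 20.
Particular solution: y = 20e^(-6x).


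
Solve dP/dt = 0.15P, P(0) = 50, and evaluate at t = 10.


The ODE dP/dt = 0.15P has solution P(t) = P(0)e^(0.15t).
Substitute P(0) = 50 and t = 10: P(10) = 50 e^(1.50) ≈ 224.


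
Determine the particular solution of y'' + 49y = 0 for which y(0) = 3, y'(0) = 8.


Characteristic roots of r² + 49 = 0 are ±7i, so y = C₁cos(7x) + C₂sin(7x).
Apply y(0) = 3: C₁ = 3. Differentiate and apply y'(0) = 8: 7·C₂ = 8, so C₂ = 8/7.
Particular solution: y = 3cos(7x) + (8/7)sin(7x).


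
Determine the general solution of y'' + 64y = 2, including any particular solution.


Homogeneous part: r² + 64 = 0 ⇒ r = ±8i, so y_h = C₁cos(8x) + C₂sin(8x).
Try constant y_p = A; plug in: 64A = 2 ⇒ A = 1/32.
General solution: y = C₁cos(8x) + C₂sin(8x) + 1/32.


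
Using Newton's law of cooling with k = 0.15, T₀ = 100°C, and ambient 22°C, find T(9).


Newton's law: dT/dt = -k(T - T_a) has solution T(t) = T_a + (T₀ - T_a)e^(-kt).
Plug in T_a = 22, T₀ = 100, k = 0.15, t = 9: T(9) = 22 + (78)e^(-1.35) ≈ 42.2°C.


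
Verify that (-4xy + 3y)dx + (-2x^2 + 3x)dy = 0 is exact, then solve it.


Check exactness: ∂M/∂y = -4x + 3 and ∂N/∂x = -4x + 3; equal, so the equation is exact.
Integrate M with respect to x (treating y as constant): ∫M dx = -2x^2y + 3xy + h(y).
Differentiate w.r.t. y and set equal to N: all terms match, so h'(y) = 0 and h is a constant absorbed into C.
General solution: -2x^2y + 3xy = C.


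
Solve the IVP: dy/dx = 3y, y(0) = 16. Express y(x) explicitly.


General solution of y' = 3y is y = Ce^(3x).
Apply y(0) = 16: C = 16.
Particular solution: y = 16e^(3x).


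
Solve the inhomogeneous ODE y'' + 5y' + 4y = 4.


Characteristic roots of r² + 5r + 4 = 0 are -1, -4.
y_h = C₁e^(-x) + C₂e^(-4x).
Constant forcing; try y_p = A. Then 4A = 4 ⇒ A = 1.
General solution: y = C₁e^(-x) + C₂e^(-4x) + 1.


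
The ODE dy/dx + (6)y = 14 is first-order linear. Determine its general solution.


P(x) = 6, Q(x) = 14; integrating factor μ = e^(6x).
(μ y)' = 14e^(6x) ⇒ μ y = (7/3)e^(6x) + C.
Divide by μ: y = 7/3 + Ce^(-6x).


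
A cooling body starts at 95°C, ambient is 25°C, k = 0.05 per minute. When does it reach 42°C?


From T(t) = T_a + (T₀ - T_a)e^(-kt), set T(t) = 42:
(42 - 25) / (95 - 25) = e^(-0.05t), so t = -ln(0.243)/0.05 ≈ 28.3 minutes.


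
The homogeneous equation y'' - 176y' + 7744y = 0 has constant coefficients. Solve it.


Characteristic equation: r² - 176r + 7744 = 0, i.e. (r - 88)² = 0.
Repeated root r = 88; include an x factor for the second linearly independent solution.
General solution: y = (C₁ + C₂x)e^(88x).


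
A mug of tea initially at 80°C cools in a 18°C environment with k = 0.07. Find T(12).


Newton's law: dT/dt = -k(T - T_a) has solution T(t) = T_a + (T₀ - T_a)e^(-kt).
Plug in T_a = 18, T₀ = 80, k = 0.07, t = 12: T(12) = 18 + (62)e^(-0.84) ≈ 44.8°C.


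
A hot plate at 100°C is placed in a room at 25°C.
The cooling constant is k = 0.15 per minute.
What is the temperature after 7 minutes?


Newton's law: dT/dt = -k(T - T_a) has solution T(t) = T_a + (T₀ - T_a)e^(-kt).
Plug in T_a = 25, T₀ = 100, k = 0.15, t = 7: T(7) = 25 + (75)e^(-1.05) ≈ 51.2°C.


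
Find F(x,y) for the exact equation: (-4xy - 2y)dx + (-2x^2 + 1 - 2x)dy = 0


Check exactness: ∂M/∂y = -4x - 2 and ∂N/∂x = -4x - 2; equal, so the equation is exact.
Integrate M with respect to x (treating y as constant): ∫M dx = -2x^2y - 2xy + h(y).
Differentiate w.r.t. y and set equal to N: the x-dependent terms already match, leaving h'(y) = 1. Integrate: h(y) = y.
So F(x,y) = -2x^2y + y - 2xy.
General solution: -2x^2y + y - 2xy = C.


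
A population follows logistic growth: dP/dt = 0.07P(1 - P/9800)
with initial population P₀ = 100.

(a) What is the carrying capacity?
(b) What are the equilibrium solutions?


Logistic ODE dP/dt = 0.07P(1 - P/9800) has equilibria where dP/dt = 0, i.e. P = 0 or P = 9800.
The coefficient (1 - P/K) = 0 when P = K, identifying K = 9800 as the carrying capacity.
(a) K = 9800; (b) equilibria P = 0 and P = 9800.


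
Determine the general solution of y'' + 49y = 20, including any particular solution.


Homogeneous part: r² + 49 = 0 ⇒ r = ±7i, so y_h = C₁cos(7x) + C₂sin(7x).
Try constant y_p = A; plug in: 49A = 20 ⇒ A = 20/49.
General solution: y = C₁cos(7x) + C₂sin(7x) + 20/49.


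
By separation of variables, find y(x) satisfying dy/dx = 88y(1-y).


Separate: dy/[y(1-y)] = 88 dx.
Partial fractions: 1/[y(1-y)] = 1/y + 1/(1-y).
Integrate: ln|y/(1-y)| = 88x + C₀.
Solve for y: y = 1/(1 + Ce^(-88x)).


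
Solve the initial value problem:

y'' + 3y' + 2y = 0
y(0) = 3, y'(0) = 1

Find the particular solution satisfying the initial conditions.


Characteristic roots of r² + 3r + 2 = 0 are -1, -2.
General solution y = c₁ e^(-x) + c₂ e^(-2x).
Apply y(0) = 3: c₁ + c₂ = 3. Apply y'(0) = 1: -1 c₁ - 2 c₂ = 1.
Solve: c₁ = 7, c₂ = -4.
Particular solution: y = 7e^(-x) - 4e^(-2x).


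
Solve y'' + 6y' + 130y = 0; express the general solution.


Characteristic equation: r² + 6r + 130 = 0.
Discriminant is negative; roots r = -3 ± 11i (complex conjugate pair).
General solution uses e^(α x)(C₁ cos(β x) + C₂ sin(β x)): y = e^(-3x)(C₁cos(11x) + C₂sin(11x)).


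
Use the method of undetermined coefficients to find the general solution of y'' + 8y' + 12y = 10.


Characteristic roots of r² + 8r + 12 = 0 are -6, -2.
y_h = C₁e^(-6x) + C₂e^(-2x).
Constant forcing; try y_p = A. Then 12A = 10 ⇒ A = 5/6.
General solution: y = C₁e^(-6x) + C₂e^(-2x) + 5/6.


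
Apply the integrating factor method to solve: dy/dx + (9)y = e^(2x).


P(x) = 9 ⇒ μ = e^(9x).
(μ y)' = e^(11x) ⇒ μ y = e^(11x)/11 + C.
Divide by μ: y = (1/11)e^(2x) + Ce^(-9x).


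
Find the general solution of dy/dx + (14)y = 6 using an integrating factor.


P(x) = 14, Q(x) = 6; integrating factor μ = e^(14x).
(μ y)' = 6e^(14x) ⇒ μ y = (3/7)e^(14x) + C.
Divide by μ: y = 3/7 + Ce^(-14x).


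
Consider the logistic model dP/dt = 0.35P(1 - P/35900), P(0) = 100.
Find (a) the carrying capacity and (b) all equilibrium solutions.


Logistic ODE dP/dt = 0.35P(1 - P/35900) has equilibria where dP/dt = 0, i.e. P = 0 or P = 35900.
The coefficient (1 - P/K) = 0 when P = K, identifying K = 35900 as the carrying capacity.
(a) K = 35900; (b) equilibria P = 0 and P = 35900.


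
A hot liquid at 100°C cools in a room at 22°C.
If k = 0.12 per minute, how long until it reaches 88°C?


From T(t) = T_a + (T₀ - T_a)e^(-kt), set T(t) = 88:
(88 - 22) / (100 - 22) = e^(-0.12t), so t = -ln(0.846)/0.12 ≈ 1.4 minutes.


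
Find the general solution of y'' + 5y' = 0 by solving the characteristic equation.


Characteristic equation: r² + 5r = 0.
Factor: (r - 0)(r + 5) = 0 ⇒ r = 0, -5 (distinct real).
General solution: y = C₁ + C₂e^(-5x).


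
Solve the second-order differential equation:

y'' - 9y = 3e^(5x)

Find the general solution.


Characteristic roots of r² - 9 = 0 are 3, -3.
y_h = C₁e^(3x) + C₂e^(-3x).
Forcing exponent 5 is not a characteristic root; try y_p = Ae^(5x).
Substitute: A·(25 + (0)·5 + (-9)) = A·16 = 3, so A = 3/16.
General solution: y = C₁e^(3x) + C₂e^(-3x) + (3/16)e^(5x).


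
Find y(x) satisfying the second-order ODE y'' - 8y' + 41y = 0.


Characteristic equation: r² - 8r + 41 = 0.
Discriminant is negative; roots r = 4 ± 5i (complex conjugate pair).
General solution uses e^(α x)(C₁ cos(β x) + C₂ sin(β x)): y = e^(4x)(C₁cos(5x) + C₂sin(5x)).


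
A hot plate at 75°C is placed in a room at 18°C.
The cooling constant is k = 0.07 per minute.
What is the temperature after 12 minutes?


Newton's law: dT/dt = -k(T - T_a) has solution T(t) = T_a + (T₀ - T_a)e^(-kt).
Plug in T_a = 18, T₀ = 75, k = 0.07, t = 12: T(12) = 18 + (57)e^(-0.84) ≈ 42.6°C.


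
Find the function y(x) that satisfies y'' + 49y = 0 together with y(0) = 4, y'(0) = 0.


Characteristic roots of r² + 49 = 0 are ±7i, so y = C₁cos(7x) + C₂sin(7x).
Apply y(0) = 4: C₁ = 4. Differentiate and apply y'(0) = 0: 7·C₂ = 0, so C₂ = 0.
Particular solution: y = 4cos(7x).


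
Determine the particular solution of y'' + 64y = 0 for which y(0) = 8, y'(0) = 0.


Characteristic roots of r² + 64 = 0 are ±8i, so y = C₁cos(8x) + C₂sin(8x).
Apply y(0) = 8: C₁ = 8. Differentiate and apply y'(0) = 0: 8·C₂ = 0, so C₂ = 0.
Particular solution: y = 8cos(8x).


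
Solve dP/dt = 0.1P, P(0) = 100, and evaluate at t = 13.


The ODE dP/dt = 0.1P has solution P(t) = P(0)e^(0.1t).
Substitute P(0) = 100 and t = 13: P(13) = 100 e^(1.30) ≈ 367.


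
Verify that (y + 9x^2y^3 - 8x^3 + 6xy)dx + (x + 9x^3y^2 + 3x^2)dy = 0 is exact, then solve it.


Check exactness: ∂M/∂y = 1 + 27x^2y^2 + 6x and ∂N/∂x = 1 + 27x^2y^2 + 6x; equal, so the equation is exact.
Integrate M with respect to x (treating y as constant): ∫M dx = xy + 3x^3y^3 - 2x^4 + 3x^2y + h(y).
Differentiate w.r.t. y and set equal to N: all terms match, so h'(y) = 0 and h is a constant absorbed into C.
General solution: xy + 3x^3y^3 - 2x^4 + 3x^2y = C.


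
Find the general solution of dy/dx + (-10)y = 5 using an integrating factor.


P(x) = -10 ⇒ μ = e^(-10x).
(μ y)' = 5e^(-10x) ⇒ μ y = -(1/2)e^(-10x) + C.
Divide by μ: y = -1/2 + Ce^(10x).


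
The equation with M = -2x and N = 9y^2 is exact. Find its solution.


Check exactness: ∂M/∂y = 0 and ∂N/∂x = 0; equal, so the equation is exact.
Integrate M with respect to x (treating y as constant): ∫M dx = -x^2 + h(y).
Differentiate w.r.t. y and set equal to N: the x-dependent terms already match, leaving h'(y) = 9y^2. Integrate: h(y) = 3y^3.
So F(x,y) = 3y^3 - x^2.
General solution: 3y^3 - x^2 = C.


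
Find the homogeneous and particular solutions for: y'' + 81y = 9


Homogeneous part: r² + 81 = 0 ⇒ r = ±9i, so y_h = C₁cos(9x) + C₂sin(9x).
Try constant y_p = A; plug in: 81A = 9 ⇒ A = 1/9.
General solution: y = C₁cos(9x) + C₂sin(9x) + 1/9.


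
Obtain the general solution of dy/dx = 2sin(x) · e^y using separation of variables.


Separate: e^(-y) dy = 2sin(x) dx.
Integrate: -e^(-y) = -2cos(x) + C₀.
Rearrange: e^(-y) = 2cos(x) + C.


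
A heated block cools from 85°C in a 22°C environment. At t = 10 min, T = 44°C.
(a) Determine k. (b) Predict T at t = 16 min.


Newton's law: T(t) = T_a + (T₀ - T_a)e^(-kt).
(a) Use T(10) = 44: (44 - 22)/(85 - 22) = e^(-k·10), so k = -ln(0.349)/10 ≈ 0.1052.
(b) Apply k to t = 16: T(16) = 22 + (63)e^(-1.683) ≈ 33.7°C.


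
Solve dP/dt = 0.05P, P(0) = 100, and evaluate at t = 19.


The ODE dP/dt = 0.05P has solution P(t) = P(0)e^(0.05t).
Substitute P(0) = 100 and t = 19: P(19) = 100 e^(0.95) ≈ 259.


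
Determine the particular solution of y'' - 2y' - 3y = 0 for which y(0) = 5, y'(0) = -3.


Characteristic roots of r² - 2r - 3 = 0 are 3, -1.
General solution y = c₁ e^(3x) + c₂ e^(-x).
Apply y(0) = 5: c₁ + c₂ = 5. Apply y'(0) = -3: 3 c₁ - 1 c₂ = -3.
Solve: c₁ = 1/2, c₂ = 9/2.
Particular solution: y = (1/2)e^(3x) + (9/2)e^(-x).
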